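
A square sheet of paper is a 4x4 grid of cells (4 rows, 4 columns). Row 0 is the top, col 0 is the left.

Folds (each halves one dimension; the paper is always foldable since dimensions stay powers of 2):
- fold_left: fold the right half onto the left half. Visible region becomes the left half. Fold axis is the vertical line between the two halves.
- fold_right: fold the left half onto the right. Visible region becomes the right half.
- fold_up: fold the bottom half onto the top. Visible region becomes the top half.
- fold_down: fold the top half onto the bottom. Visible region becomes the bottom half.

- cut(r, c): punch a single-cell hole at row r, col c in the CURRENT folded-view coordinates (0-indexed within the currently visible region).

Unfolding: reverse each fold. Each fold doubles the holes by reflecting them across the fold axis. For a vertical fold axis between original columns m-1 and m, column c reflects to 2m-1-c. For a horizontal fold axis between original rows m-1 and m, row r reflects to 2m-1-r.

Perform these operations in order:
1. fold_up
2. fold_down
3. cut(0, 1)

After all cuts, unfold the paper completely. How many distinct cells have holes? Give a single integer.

Answer: 4

Derivation:
Op 1 fold_up: fold axis h@2; visible region now rows[0,2) x cols[0,4) = 2x4
Op 2 fold_down: fold axis h@1; visible region now rows[1,2) x cols[0,4) = 1x4
Op 3 cut(0, 1): punch at orig (1,1); cuts so far [(1, 1)]; region rows[1,2) x cols[0,4) = 1x4
Unfold 1 (reflect across h@1): 2 holes -> [(0, 1), (1, 1)]
Unfold 2 (reflect across h@2): 4 holes -> [(0, 1), (1, 1), (2, 1), (3, 1)]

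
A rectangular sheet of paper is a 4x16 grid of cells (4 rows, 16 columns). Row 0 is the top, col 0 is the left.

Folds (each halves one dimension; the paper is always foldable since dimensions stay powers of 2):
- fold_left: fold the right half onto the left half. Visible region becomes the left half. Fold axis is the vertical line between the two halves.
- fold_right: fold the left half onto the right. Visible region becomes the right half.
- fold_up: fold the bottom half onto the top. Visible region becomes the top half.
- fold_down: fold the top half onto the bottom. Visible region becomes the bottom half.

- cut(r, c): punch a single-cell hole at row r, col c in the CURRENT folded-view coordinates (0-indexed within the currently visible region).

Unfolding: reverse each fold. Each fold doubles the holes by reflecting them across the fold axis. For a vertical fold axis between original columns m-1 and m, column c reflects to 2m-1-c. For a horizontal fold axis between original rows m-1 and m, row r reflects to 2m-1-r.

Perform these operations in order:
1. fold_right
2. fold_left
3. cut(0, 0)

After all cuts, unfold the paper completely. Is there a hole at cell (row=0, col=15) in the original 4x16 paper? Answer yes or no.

Op 1 fold_right: fold axis v@8; visible region now rows[0,4) x cols[8,16) = 4x8
Op 2 fold_left: fold axis v@12; visible region now rows[0,4) x cols[8,12) = 4x4
Op 3 cut(0, 0): punch at orig (0,8); cuts so far [(0, 8)]; region rows[0,4) x cols[8,12) = 4x4
Unfold 1 (reflect across v@12): 2 holes -> [(0, 8), (0, 15)]
Unfold 2 (reflect across v@8): 4 holes -> [(0, 0), (0, 7), (0, 8), (0, 15)]
Holes: [(0, 0), (0, 7), (0, 8), (0, 15)]

Answer: yes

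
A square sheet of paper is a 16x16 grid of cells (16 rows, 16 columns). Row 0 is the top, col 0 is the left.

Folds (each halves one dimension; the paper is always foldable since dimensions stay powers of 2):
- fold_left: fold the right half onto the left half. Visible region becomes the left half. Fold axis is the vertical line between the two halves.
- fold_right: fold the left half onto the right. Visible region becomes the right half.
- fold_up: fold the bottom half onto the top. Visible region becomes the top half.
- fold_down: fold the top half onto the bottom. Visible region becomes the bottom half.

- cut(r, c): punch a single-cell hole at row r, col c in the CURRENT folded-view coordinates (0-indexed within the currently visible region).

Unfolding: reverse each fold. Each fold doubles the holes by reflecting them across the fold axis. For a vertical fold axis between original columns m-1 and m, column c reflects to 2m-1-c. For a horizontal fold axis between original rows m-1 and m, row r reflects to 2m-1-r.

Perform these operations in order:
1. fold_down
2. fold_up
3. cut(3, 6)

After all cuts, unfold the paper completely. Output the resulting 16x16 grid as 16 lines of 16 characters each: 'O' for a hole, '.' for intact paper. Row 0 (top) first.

Op 1 fold_down: fold axis h@8; visible region now rows[8,16) x cols[0,16) = 8x16
Op 2 fold_up: fold axis h@12; visible region now rows[8,12) x cols[0,16) = 4x16
Op 3 cut(3, 6): punch at orig (11,6); cuts so far [(11, 6)]; region rows[8,12) x cols[0,16) = 4x16
Unfold 1 (reflect across h@12): 2 holes -> [(11, 6), (12, 6)]
Unfold 2 (reflect across h@8): 4 holes -> [(3, 6), (4, 6), (11, 6), (12, 6)]

Answer: ................
................
................
......O.........
......O.........
................
................
................
................
................
................
......O.........
......O.........
................
................
................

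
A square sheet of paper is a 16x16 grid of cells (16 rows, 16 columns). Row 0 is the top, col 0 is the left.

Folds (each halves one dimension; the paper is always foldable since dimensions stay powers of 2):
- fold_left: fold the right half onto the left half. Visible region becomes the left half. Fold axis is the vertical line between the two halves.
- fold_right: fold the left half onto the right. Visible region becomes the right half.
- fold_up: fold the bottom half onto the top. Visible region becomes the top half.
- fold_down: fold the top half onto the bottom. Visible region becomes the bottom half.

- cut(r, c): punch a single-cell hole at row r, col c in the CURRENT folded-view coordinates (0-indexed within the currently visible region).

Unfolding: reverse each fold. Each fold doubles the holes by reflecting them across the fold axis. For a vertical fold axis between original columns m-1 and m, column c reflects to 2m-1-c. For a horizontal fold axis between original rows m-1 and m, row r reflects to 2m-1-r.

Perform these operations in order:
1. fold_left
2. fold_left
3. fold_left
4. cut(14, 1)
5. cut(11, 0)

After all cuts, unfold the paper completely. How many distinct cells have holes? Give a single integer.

Op 1 fold_left: fold axis v@8; visible region now rows[0,16) x cols[0,8) = 16x8
Op 2 fold_left: fold axis v@4; visible region now rows[0,16) x cols[0,4) = 16x4
Op 3 fold_left: fold axis v@2; visible region now rows[0,16) x cols[0,2) = 16x2
Op 4 cut(14, 1): punch at orig (14,1); cuts so far [(14, 1)]; region rows[0,16) x cols[0,2) = 16x2
Op 5 cut(11, 0): punch at orig (11,0); cuts so far [(11, 0), (14, 1)]; region rows[0,16) x cols[0,2) = 16x2
Unfold 1 (reflect across v@2): 4 holes -> [(11, 0), (11, 3), (14, 1), (14, 2)]
Unfold 2 (reflect across v@4): 8 holes -> [(11, 0), (11, 3), (11, 4), (11, 7), (14, 1), (14, 2), (14, 5), (14, 6)]
Unfold 3 (reflect across v@8): 16 holes -> [(11, 0), (11, 3), (11, 4), (11, 7), (11, 8), (11, 11), (11, 12), (11, 15), (14, 1), (14, 2), (14, 5), (14, 6), (14, 9), (14, 10), (14, 13), (14, 14)]

Answer: 16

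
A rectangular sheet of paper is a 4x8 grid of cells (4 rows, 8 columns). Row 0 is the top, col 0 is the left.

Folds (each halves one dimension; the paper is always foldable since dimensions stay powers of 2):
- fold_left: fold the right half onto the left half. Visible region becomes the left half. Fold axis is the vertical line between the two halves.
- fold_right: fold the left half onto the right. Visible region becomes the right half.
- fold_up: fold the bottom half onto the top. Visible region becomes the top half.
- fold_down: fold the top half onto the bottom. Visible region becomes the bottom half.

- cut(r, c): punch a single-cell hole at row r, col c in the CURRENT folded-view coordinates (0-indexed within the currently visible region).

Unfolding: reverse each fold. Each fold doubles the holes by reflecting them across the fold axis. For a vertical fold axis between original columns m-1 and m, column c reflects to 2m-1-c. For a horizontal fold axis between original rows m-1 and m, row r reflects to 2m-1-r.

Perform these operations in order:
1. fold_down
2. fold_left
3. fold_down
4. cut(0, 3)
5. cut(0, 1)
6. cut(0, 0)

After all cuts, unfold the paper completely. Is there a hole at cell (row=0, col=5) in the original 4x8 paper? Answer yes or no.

Op 1 fold_down: fold axis h@2; visible region now rows[2,4) x cols[0,8) = 2x8
Op 2 fold_left: fold axis v@4; visible region now rows[2,4) x cols[0,4) = 2x4
Op 3 fold_down: fold axis h@3; visible region now rows[3,4) x cols[0,4) = 1x4
Op 4 cut(0, 3): punch at orig (3,3); cuts so far [(3, 3)]; region rows[3,4) x cols[0,4) = 1x4
Op 5 cut(0, 1): punch at orig (3,1); cuts so far [(3, 1), (3, 3)]; region rows[3,4) x cols[0,4) = 1x4
Op 6 cut(0, 0): punch at orig (3,0); cuts so far [(3, 0), (3, 1), (3, 3)]; region rows[3,4) x cols[0,4) = 1x4
Unfold 1 (reflect across h@3): 6 holes -> [(2, 0), (2, 1), (2, 3), (3, 0), (3, 1), (3, 3)]
Unfold 2 (reflect across v@4): 12 holes -> [(2, 0), (2, 1), (2, 3), (2, 4), (2, 6), (2, 7), (3, 0), (3, 1), (3, 3), (3, 4), (3, 6), (3, 7)]
Unfold 3 (reflect across h@2): 24 holes -> [(0, 0), (0, 1), (0, 3), (0, 4), (0, 6), (0, 7), (1, 0), (1, 1), (1, 3), (1, 4), (1, 6), (1, 7), (2, 0), (2, 1), (2, 3), (2, 4), (2, 6), (2, 7), (3, 0), (3, 1), (3, 3), (3, 4), (3, 6), (3, 7)]
Holes: [(0, 0), (0, 1), (0, 3), (0, 4), (0, 6), (0, 7), (1, 0), (1, 1), (1, 3), (1, 4), (1, 6), (1, 7), (2, 0), (2, 1), (2, 3), (2, 4), (2, 6), (2, 7), (3, 0), (3, 1), (3, 3), (3, 4), (3, 6), (3, 7)]

Answer: no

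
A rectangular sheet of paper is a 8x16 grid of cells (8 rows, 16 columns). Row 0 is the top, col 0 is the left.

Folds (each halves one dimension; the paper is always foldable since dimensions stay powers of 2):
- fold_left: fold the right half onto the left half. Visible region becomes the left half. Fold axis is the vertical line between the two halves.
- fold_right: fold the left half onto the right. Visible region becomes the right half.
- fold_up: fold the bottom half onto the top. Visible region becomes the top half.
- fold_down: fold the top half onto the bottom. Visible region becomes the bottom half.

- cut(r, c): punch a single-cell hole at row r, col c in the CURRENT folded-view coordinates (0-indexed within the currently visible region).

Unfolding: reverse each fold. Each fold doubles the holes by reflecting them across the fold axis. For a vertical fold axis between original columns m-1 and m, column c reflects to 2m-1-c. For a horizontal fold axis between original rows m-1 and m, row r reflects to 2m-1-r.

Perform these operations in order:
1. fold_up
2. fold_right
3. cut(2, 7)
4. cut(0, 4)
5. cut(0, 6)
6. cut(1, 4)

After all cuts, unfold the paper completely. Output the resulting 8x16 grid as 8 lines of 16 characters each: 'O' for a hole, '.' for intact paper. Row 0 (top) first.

Op 1 fold_up: fold axis h@4; visible region now rows[0,4) x cols[0,16) = 4x16
Op 2 fold_right: fold axis v@8; visible region now rows[0,4) x cols[8,16) = 4x8
Op 3 cut(2, 7): punch at orig (2,15); cuts so far [(2, 15)]; region rows[0,4) x cols[8,16) = 4x8
Op 4 cut(0, 4): punch at orig (0,12); cuts so far [(0, 12), (2, 15)]; region rows[0,4) x cols[8,16) = 4x8
Op 5 cut(0, 6): punch at orig (0,14); cuts so far [(0, 12), (0, 14), (2, 15)]; region rows[0,4) x cols[8,16) = 4x8
Op 6 cut(1, 4): punch at orig (1,12); cuts so far [(0, 12), (0, 14), (1, 12), (2, 15)]; region rows[0,4) x cols[8,16) = 4x8
Unfold 1 (reflect across v@8): 8 holes -> [(0, 1), (0, 3), (0, 12), (0, 14), (1, 3), (1, 12), (2, 0), (2, 15)]
Unfold 2 (reflect across h@4): 16 holes -> [(0, 1), (0, 3), (0, 12), (0, 14), (1, 3), (1, 12), (2, 0), (2, 15), (5, 0), (5, 15), (6, 3), (6, 12), (7, 1), (7, 3), (7, 12), (7, 14)]

Answer: .O.O........O.O.
...O........O...
O..............O
................
................
O..............O
...O........O...
.O.O........O.O.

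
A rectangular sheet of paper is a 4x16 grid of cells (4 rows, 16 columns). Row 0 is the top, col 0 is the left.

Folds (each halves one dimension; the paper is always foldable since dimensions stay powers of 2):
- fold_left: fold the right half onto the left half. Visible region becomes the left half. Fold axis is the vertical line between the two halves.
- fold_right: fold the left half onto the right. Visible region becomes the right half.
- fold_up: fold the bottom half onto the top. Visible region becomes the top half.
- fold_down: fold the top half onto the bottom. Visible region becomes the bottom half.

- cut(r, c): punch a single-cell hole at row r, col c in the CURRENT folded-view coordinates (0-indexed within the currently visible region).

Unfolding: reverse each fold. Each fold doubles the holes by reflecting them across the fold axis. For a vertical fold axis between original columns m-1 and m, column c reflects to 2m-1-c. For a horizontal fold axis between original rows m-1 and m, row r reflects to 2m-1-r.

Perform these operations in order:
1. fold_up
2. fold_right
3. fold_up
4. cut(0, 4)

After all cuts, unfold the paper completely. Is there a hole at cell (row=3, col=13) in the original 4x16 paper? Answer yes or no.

Op 1 fold_up: fold axis h@2; visible region now rows[0,2) x cols[0,16) = 2x16
Op 2 fold_right: fold axis v@8; visible region now rows[0,2) x cols[8,16) = 2x8
Op 3 fold_up: fold axis h@1; visible region now rows[0,1) x cols[8,16) = 1x8
Op 4 cut(0, 4): punch at orig (0,12); cuts so far [(0, 12)]; region rows[0,1) x cols[8,16) = 1x8
Unfold 1 (reflect across h@1): 2 holes -> [(0, 12), (1, 12)]
Unfold 2 (reflect across v@8): 4 holes -> [(0, 3), (0, 12), (1, 3), (1, 12)]
Unfold 3 (reflect across h@2): 8 holes -> [(0, 3), (0, 12), (1, 3), (1, 12), (2, 3), (2, 12), (3, 3), (3, 12)]
Holes: [(0, 3), (0, 12), (1, 3), (1, 12), (2, 3), (2, 12), (3, 3), (3, 12)]

Answer: no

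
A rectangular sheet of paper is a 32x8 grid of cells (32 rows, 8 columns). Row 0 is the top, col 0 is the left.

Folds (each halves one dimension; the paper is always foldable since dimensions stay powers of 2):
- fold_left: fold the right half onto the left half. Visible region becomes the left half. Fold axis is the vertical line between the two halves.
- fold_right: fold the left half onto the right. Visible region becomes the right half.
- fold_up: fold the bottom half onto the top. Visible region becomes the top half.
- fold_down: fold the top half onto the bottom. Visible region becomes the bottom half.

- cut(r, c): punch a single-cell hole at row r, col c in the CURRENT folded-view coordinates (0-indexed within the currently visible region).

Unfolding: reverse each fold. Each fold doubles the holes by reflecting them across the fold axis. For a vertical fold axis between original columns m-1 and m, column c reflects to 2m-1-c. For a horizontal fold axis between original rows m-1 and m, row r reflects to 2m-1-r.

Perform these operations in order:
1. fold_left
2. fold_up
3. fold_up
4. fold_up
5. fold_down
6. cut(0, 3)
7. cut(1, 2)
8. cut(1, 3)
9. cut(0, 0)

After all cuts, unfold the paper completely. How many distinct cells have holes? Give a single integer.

Op 1 fold_left: fold axis v@4; visible region now rows[0,32) x cols[0,4) = 32x4
Op 2 fold_up: fold axis h@16; visible region now rows[0,16) x cols[0,4) = 16x4
Op 3 fold_up: fold axis h@8; visible region now rows[0,8) x cols[0,4) = 8x4
Op 4 fold_up: fold axis h@4; visible region now rows[0,4) x cols[0,4) = 4x4
Op 5 fold_down: fold axis h@2; visible region now rows[2,4) x cols[0,4) = 2x4
Op 6 cut(0, 3): punch at orig (2,3); cuts so far [(2, 3)]; region rows[2,4) x cols[0,4) = 2x4
Op 7 cut(1, 2): punch at orig (3,2); cuts so far [(2, 3), (3, 2)]; region rows[2,4) x cols[0,4) = 2x4
Op 8 cut(1, 3): punch at orig (3,3); cuts so far [(2, 3), (3, 2), (3, 3)]; region rows[2,4) x cols[0,4) = 2x4
Op 9 cut(0, 0): punch at orig (2,0); cuts so far [(2, 0), (2, 3), (3, 2), (3, 3)]; region rows[2,4) x cols[0,4) = 2x4
Unfold 1 (reflect across h@2): 8 holes -> [(0, 2), (0, 3), (1, 0), (1, 3), (2, 0), (2, 3), (3, 2), (3, 3)]
Unfold 2 (reflect across h@4): 16 holes -> [(0, 2), (0, 3), (1, 0), (1, 3), (2, 0), (2, 3), (3, 2), (3, 3), (4, 2), (4, 3), (5, 0), (5, 3), (6, 0), (6, 3), (7, 2), (7, 3)]
Unfold 3 (reflect across h@8): 32 holes -> [(0, 2), (0, 3), (1, 0), (1, 3), (2, 0), (2, 3), (3, 2), (3, 3), (4, 2), (4, 3), (5, 0), (5, 3), (6, 0), (6, 3), (7, 2), (7, 3), (8, 2), (8, 3), (9, 0), (9, 3), (10, 0), (10, 3), (11, 2), (11, 3), (12, 2), (12, 3), (13, 0), (13, 3), (14, 0), (14, 3), (15, 2), (15, 3)]
Unfold 4 (reflect across h@16): 64 holes -> [(0, 2), (0, 3), (1, 0), (1, 3), (2, 0), (2, 3), (3, 2), (3, 3), (4, 2), (4, 3), (5, 0), (5, 3), (6, 0), (6, 3), (7, 2), (7, 3), (8, 2), (8, 3), (9, 0), (9, 3), (10, 0), (10, 3), (11, 2), (11, 3), (12, 2), (12, 3), (13, 0), (13, 3), (14, 0), (14, 3), (15, 2), (15, 3), (16, 2), (16, 3), (17, 0), (17, 3), (18, 0), (18, 3), (19, 2), (19, 3), (20, 2), (20, 3), (21, 0), (21, 3), (22, 0), (22, 3), (23, 2), (23, 3), (24, 2), (24, 3), (25, 0), (25, 3), (26, 0), (26, 3), (27, 2), (27, 3), (28, 2), (28, 3), (29, 0), (29, 3), (30, 0), (30, 3), (31, 2), (31, 3)]
Unfold 5 (reflect across v@4): 128 holes -> [(0, 2), (0, 3), (0, 4), (0, 5), (1, 0), (1, 3), (1, 4), (1, 7), (2, 0), (2, 3), (2, 4), (2, 7), (3, 2), (3, 3), (3, 4), (3, 5), (4, 2), (4, 3), (4, 4), (4, 5), (5, 0), (5, 3), (5, 4), (5, 7), (6, 0), (6, 3), (6, 4), (6, 7), (7, 2), (7, 3), (7, 4), (7, 5), (8, 2), (8, 3), (8, 4), (8, 5), (9, 0), (9, 3), (9, 4), (9, 7), (10, 0), (10, 3), (10, 4), (10, 7), (11, 2), (11, 3), (11, 4), (11, 5), (12, 2), (12, 3), (12, 4), (12, 5), (13, 0), (13, 3), (13, 4), (13, 7), (14, 0), (14, 3), (14, 4), (14, 7), (15, 2), (15, 3), (15, 4), (15, 5), (16, 2), (16, 3), (16, 4), (16, 5), (17, 0), (17, 3), (17, 4), (17, 7), (18, 0), (18, 3), (18, 4), (18, 7), (19, 2), (19, 3), (19, 4), (19, 5), (20, 2), (20, 3), (20, 4), (20, 5), (21, 0), (21, 3), (21, 4), (21, 7), (22, 0), (22, 3), (22, 4), (22, 7), (23, 2), (23, 3), (23, 4), (23, 5), (24, 2), (24, 3), (24, 4), (24, 5), (25, 0), (25, 3), (25, 4), (25, 7), (26, 0), (26, 3), (26, 4), (26, 7), (27, 2), (27, 3), (27, 4), (27, 5), (28, 2), (28, 3), (28, 4), (28, 5), (29, 0), (29, 3), (29, 4), (29, 7), (30, 0), (30, 3), (30, 4), (30, 7), (31, 2), (31, 3), (31, 4), (31, 5)]

Answer: 128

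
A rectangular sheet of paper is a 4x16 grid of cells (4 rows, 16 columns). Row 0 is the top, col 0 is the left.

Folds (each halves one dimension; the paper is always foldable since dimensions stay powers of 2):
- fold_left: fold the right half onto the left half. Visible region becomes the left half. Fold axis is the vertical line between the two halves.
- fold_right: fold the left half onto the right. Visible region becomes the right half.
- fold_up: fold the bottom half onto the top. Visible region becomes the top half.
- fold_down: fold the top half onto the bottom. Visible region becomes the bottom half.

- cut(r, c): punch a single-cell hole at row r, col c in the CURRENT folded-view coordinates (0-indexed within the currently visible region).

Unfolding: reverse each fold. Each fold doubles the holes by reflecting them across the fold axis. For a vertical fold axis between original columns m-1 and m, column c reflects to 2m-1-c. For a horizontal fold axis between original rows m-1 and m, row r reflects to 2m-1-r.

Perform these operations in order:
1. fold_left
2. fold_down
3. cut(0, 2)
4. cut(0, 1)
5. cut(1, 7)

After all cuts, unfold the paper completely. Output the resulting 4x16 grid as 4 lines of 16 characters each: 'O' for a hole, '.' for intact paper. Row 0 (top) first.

Answer: .......OO.......
.OO..........OO.
.OO..........OO.
.......OO.......

Derivation:
Op 1 fold_left: fold axis v@8; visible region now rows[0,4) x cols[0,8) = 4x8
Op 2 fold_down: fold axis h@2; visible region now rows[2,4) x cols[0,8) = 2x8
Op 3 cut(0, 2): punch at orig (2,2); cuts so far [(2, 2)]; region rows[2,4) x cols[0,8) = 2x8
Op 4 cut(0, 1): punch at orig (2,1); cuts so far [(2, 1), (2, 2)]; region rows[2,4) x cols[0,8) = 2x8
Op 5 cut(1, 7): punch at orig (3,7); cuts so far [(2, 1), (2, 2), (3, 7)]; region rows[2,4) x cols[0,8) = 2x8
Unfold 1 (reflect across h@2): 6 holes -> [(0, 7), (1, 1), (1, 2), (2, 1), (2, 2), (3, 7)]
Unfold 2 (reflect across v@8): 12 holes -> [(0, 7), (0, 8), (1, 1), (1, 2), (1, 13), (1, 14), (2, 1), (2, 2), (2, 13), (2, 14), (3, 7), (3, 8)]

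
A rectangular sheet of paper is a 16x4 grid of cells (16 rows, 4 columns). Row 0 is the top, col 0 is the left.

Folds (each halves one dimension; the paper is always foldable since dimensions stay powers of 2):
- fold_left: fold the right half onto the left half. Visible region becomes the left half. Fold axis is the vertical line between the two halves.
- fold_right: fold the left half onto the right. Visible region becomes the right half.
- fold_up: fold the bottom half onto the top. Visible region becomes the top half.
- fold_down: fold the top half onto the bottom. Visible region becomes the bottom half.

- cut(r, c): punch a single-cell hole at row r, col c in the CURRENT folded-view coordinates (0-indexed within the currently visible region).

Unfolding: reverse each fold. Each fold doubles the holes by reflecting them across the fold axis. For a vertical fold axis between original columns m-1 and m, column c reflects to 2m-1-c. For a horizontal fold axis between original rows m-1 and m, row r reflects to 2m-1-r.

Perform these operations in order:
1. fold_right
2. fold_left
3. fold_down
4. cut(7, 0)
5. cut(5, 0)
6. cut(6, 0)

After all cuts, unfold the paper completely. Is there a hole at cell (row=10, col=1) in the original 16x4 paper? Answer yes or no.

Answer: no

Derivation:
Op 1 fold_right: fold axis v@2; visible region now rows[0,16) x cols[2,4) = 16x2
Op 2 fold_left: fold axis v@3; visible region now rows[0,16) x cols[2,3) = 16x1
Op 3 fold_down: fold axis h@8; visible region now rows[8,16) x cols[2,3) = 8x1
Op 4 cut(7, 0): punch at orig (15,2); cuts so far [(15, 2)]; region rows[8,16) x cols[2,3) = 8x1
Op 5 cut(5, 0): punch at orig (13,2); cuts so far [(13, 2), (15, 2)]; region rows[8,16) x cols[2,3) = 8x1
Op 6 cut(6, 0): punch at orig (14,2); cuts so far [(13, 2), (14, 2), (15, 2)]; region rows[8,16) x cols[2,3) = 8x1
Unfold 1 (reflect across h@8): 6 holes -> [(0, 2), (1, 2), (2, 2), (13, 2), (14, 2), (15, 2)]
Unfold 2 (reflect across v@3): 12 holes -> [(0, 2), (0, 3), (1, 2), (1, 3), (2, 2), (2, 3), (13, 2), (13, 3), (14, 2), (14, 3), (15, 2), (15, 3)]
Unfold 3 (reflect across v@2): 24 holes -> [(0, 0), (0, 1), (0, 2), (0, 3), (1, 0), (1, 1), (1, 2), (1, 3), (2, 0), (2, 1), (2, 2), (2, 3), (13, 0), (13, 1), (13, 2), (13, 3), (14, 0), (14, 1), (14, 2), (14, 3), (15, 0), (15, 1), (15, 2), (15, 3)]
Holes: [(0, 0), (0, 1), (0, 2), (0, 3), (1, 0), (1, 1), (1, 2), (1, 3), (2, 0), (2, 1), (2, 2), (2, 3), (13, 0), (13, 1), (13, 2), (13, 3), (14, 0), (14, 1), (14, 2), (14, 3), (15, 0), (15, 1), (15, 2), (15, 3)]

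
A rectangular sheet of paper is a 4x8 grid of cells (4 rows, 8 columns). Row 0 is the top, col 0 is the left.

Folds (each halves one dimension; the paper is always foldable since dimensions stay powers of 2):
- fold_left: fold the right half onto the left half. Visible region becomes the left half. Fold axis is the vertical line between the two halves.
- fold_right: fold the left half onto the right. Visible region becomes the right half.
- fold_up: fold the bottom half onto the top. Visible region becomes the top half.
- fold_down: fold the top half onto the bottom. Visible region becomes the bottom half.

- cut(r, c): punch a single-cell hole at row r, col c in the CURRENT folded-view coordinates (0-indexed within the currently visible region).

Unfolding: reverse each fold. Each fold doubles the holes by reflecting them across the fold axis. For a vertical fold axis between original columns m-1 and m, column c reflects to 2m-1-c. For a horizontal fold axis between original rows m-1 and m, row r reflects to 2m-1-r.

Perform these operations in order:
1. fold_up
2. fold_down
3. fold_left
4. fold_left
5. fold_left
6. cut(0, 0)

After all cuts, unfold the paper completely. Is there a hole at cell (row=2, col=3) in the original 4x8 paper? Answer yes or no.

Op 1 fold_up: fold axis h@2; visible region now rows[0,2) x cols[0,8) = 2x8
Op 2 fold_down: fold axis h@1; visible region now rows[1,2) x cols[0,8) = 1x8
Op 3 fold_left: fold axis v@4; visible region now rows[1,2) x cols[0,4) = 1x4
Op 4 fold_left: fold axis v@2; visible region now rows[1,2) x cols[0,2) = 1x2
Op 5 fold_left: fold axis v@1; visible region now rows[1,2) x cols[0,1) = 1x1
Op 6 cut(0, 0): punch at orig (1,0); cuts so far [(1, 0)]; region rows[1,2) x cols[0,1) = 1x1
Unfold 1 (reflect across v@1): 2 holes -> [(1, 0), (1, 1)]
Unfold 2 (reflect across v@2): 4 holes -> [(1, 0), (1, 1), (1, 2), (1, 3)]
Unfold 3 (reflect across v@4): 8 holes -> [(1, 0), (1, 1), (1, 2), (1, 3), (1, 4), (1, 5), (1, 6), (1, 7)]
Unfold 4 (reflect across h@1): 16 holes -> [(0, 0), (0, 1), (0, 2), (0, 3), (0, 4), (0, 5), (0, 6), (0, 7), (1, 0), (1, 1), (1, 2), (1, 3), (1, 4), (1, 5), (1, 6), (1, 7)]
Unfold 5 (reflect across h@2): 32 holes -> [(0, 0), (0, 1), (0, 2), (0, 3), (0, 4), (0, 5), (0, 6), (0, 7), (1, 0), (1, 1), (1, 2), (1, 3), (1, 4), (1, 5), (1, 6), (1, 7), (2, 0), (2, 1), (2, 2), (2, 3), (2, 4), (2, 5), (2, 6), (2, 7), (3, 0), (3, 1), (3, 2), (3, 3), (3, 4), (3, 5), (3, 6), (3, 7)]
Holes: [(0, 0), (0, 1), (0, 2), (0, 3), (0, 4), (0, 5), (0, 6), (0, 7), (1, 0), (1, 1), (1, 2), (1, 3), (1, 4), (1, 5), (1, 6), (1, 7), (2, 0), (2, 1), (2, 2), (2, 3), (2, 4), (2, 5), (2, 6), (2, 7), (3, 0), (3, 1), (3, 2), (3, 3), (3, 4), (3, 5), (3, 6), (3, 7)]

Answer: yes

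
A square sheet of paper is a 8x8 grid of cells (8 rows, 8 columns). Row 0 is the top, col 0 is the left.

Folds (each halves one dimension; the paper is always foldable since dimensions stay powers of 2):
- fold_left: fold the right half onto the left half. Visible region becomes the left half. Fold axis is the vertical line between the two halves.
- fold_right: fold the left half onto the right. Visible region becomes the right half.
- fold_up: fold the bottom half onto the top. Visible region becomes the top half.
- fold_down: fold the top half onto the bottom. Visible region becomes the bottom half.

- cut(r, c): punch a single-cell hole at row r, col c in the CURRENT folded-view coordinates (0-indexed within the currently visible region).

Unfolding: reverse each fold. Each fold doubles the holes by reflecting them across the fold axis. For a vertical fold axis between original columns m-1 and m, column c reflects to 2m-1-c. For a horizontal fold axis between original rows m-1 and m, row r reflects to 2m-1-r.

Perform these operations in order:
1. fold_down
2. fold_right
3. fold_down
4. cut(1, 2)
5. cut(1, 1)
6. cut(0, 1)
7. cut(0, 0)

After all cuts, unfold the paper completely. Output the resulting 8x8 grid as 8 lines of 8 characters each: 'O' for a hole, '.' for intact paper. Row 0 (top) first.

Answer: .OO..OO.
..OOOO..
..OOOO..
.OO..OO.
.OO..OO.
..OOOO..
..OOOO..
.OO..OO.

Derivation:
Op 1 fold_down: fold axis h@4; visible region now rows[4,8) x cols[0,8) = 4x8
Op 2 fold_right: fold axis v@4; visible region now rows[4,8) x cols[4,8) = 4x4
Op 3 fold_down: fold axis h@6; visible region now rows[6,8) x cols[4,8) = 2x4
Op 4 cut(1, 2): punch at orig (7,6); cuts so far [(7, 6)]; region rows[6,8) x cols[4,8) = 2x4
Op 5 cut(1, 1): punch at orig (7,5); cuts so far [(7, 5), (7, 6)]; region rows[6,8) x cols[4,8) = 2x4
Op 6 cut(0, 1): punch at orig (6,5); cuts so far [(6, 5), (7, 5), (7, 6)]; region rows[6,8) x cols[4,8) = 2x4
Op 7 cut(0, 0): punch at orig (6,4); cuts so far [(6, 4), (6, 5), (7, 5), (7, 6)]; region rows[6,8) x cols[4,8) = 2x4
Unfold 1 (reflect across h@6): 8 holes -> [(4, 5), (4, 6), (5, 4), (5, 5), (6, 4), (6, 5), (7, 5), (7, 6)]
Unfold 2 (reflect across v@4): 16 holes -> [(4, 1), (4, 2), (4, 5), (4, 6), (5, 2), (5, 3), (5, 4), (5, 5), (6, 2), (6, 3), (6, 4), (6, 5), (7, 1), (7, 2), (7, 5), (7, 6)]
Unfold 3 (reflect across h@4): 32 holes -> [(0, 1), (0, 2), (0, 5), (0, 6), (1, 2), (1, 3), (1, 4), (1, 5), (2, 2), (2, 3), (2, 4), (2, 5), (3, 1), (3, 2), (3, 5), (3, 6), (4, 1), (4, 2), (4, 5), (4, 6), (5, 2), (5, 3), (5, 4), (5, 5), (6, 2), (6, 3), (6, 4), (6, 5), (7, 1), (7, 2), (7, 5), (7, 6)]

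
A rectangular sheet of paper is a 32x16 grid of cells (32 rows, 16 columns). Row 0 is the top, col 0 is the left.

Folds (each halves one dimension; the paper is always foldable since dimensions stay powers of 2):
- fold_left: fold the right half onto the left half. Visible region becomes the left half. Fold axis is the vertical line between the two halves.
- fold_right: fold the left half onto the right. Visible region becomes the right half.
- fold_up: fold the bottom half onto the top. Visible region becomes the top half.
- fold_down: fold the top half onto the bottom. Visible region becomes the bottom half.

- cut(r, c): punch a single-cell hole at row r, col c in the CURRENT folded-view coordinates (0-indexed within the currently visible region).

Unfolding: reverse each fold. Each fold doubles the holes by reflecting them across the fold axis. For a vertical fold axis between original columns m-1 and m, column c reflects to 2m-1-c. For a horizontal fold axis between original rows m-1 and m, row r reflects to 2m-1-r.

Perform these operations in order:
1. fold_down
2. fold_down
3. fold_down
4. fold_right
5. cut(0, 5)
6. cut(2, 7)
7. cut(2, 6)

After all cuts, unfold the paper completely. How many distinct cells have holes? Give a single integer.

Op 1 fold_down: fold axis h@16; visible region now rows[16,32) x cols[0,16) = 16x16
Op 2 fold_down: fold axis h@24; visible region now rows[24,32) x cols[0,16) = 8x16
Op 3 fold_down: fold axis h@28; visible region now rows[28,32) x cols[0,16) = 4x16
Op 4 fold_right: fold axis v@8; visible region now rows[28,32) x cols[8,16) = 4x8
Op 5 cut(0, 5): punch at orig (28,13); cuts so far [(28, 13)]; region rows[28,32) x cols[8,16) = 4x8
Op 6 cut(2, 7): punch at orig (30,15); cuts so far [(28, 13), (30, 15)]; region rows[28,32) x cols[8,16) = 4x8
Op 7 cut(2, 6): punch at orig (30,14); cuts so far [(28, 13), (30, 14), (30, 15)]; region rows[28,32) x cols[8,16) = 4x8
Unfold 1 (reflect across v@8): 6 holes -> [(28, 2), (28, 13), (30, 0), (30, 1), (30, 14), (30, 15)]
Unfold 2 (reflect across h@28): 12 holes -> [(25, 0), (25, 1), (25, 14), (25, 15), (27, 2), (27, 13), (28, 2), (28, 13), (30, 0), (30, 1), (30, 14), (30, 15)]
Unfold 3 (reflect across h@24): 24 holes -> [(17, 0), (17, 1), (17, 14), (17, 15), (19, 2), (19, 13), (20, 2), (20, 13), (22, 0), (22, 1), (22, 14), (22, 15), (25, 0), (25, 1), (25, 14), (25, 15), (27, 2), (27, 13), (28, 2), (28, 13), (30, 0), (30, 1), (30, 14), (30, 15)]
Unfold 4 (reflect across h@16): 48 holes -> [(1, 0), (1, 1), (1, 14), (1, 15), (3, 2), (3, 13), (4, 2), (4, 13), (6, 0), (6, 1), (6, 14), (6, 15), (9, 0), (9, 1), (9, 14), (9, 15), (11, 2), (11, 13), (12, 2), (12, 13), (14, 0), (14, 1), (14, 14), (14, 15), (17, 0), (17, 1), (17, 14), (17, 15), (19, 2), (19, 13), (20, 2), (20, 13), (22, 0), (22, 1), (22, 14), (22, 15), (25, 0), (25, 1), (25, 14), (25, 15), (27, 2), (27, 13), (28, 2), (28, 13), (30, 0), (30, 1), (30, 14), (30, 15)]

Answer: 48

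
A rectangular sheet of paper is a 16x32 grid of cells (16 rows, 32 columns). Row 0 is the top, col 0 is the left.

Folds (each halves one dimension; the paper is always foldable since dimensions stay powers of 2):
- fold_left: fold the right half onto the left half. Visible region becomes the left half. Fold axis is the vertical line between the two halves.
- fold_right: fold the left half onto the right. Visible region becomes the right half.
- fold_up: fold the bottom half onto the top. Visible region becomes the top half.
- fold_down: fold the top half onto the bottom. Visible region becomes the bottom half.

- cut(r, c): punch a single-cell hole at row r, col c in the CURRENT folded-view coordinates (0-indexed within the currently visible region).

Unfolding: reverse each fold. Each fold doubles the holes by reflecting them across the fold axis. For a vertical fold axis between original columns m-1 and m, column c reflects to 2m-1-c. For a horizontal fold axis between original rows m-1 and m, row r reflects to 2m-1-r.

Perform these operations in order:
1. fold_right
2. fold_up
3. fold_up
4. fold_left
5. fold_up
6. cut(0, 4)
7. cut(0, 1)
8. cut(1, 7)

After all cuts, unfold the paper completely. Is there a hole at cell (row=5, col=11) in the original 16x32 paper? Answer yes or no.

Op 1 fold_right: fold axis v@16; visible region now rows[0,16) x cols[16,32) = 16x16
Op 2 fold_up: fold axis h@8; visible region now rows[0,8) x cols[16,32) = 8x16
Op 3 fold_up: fold axis h@4; visible region now rows[0,4) x cols[16,32) = 4x16
Op 4 fold_left: fold axis v@24; visible region now rows[0,4) x cols[16,24) = 4x8
Op 5 fold_up: fold axis h@2; visible region now rows[0,2) x cols[16,24) = 2x8
Op 6 cut(0, 4): punch at orig (0,20); cuts so far [(0, 20)]; region rows[0,2) x cols[16,24) = 2x8
Op 7 cut(0, 1): punch at orig (0,17); cuts so far [(0, 17), (0, 20)]; region rows[0,2) x cols[16,24) = 2x8
Op 8 cut(1, 7): punch at orig (1,23); cuts so far [(0, 17), (0, 20), (1, 23)]; region rows[0,2) x cols[16,24) = 2x8
Unfold 1 (reflect across h@2): 6 holes -> [(0, 17), (0, 20), (1, 23), (2, 23), (3, 17), (3, 20)]
Unfold 2 (reflect across v@24): 12 holes -> [(0, 17), (0, 20), (0, 27), (0, 30), (1, 23), (1, 24), (2, 23), (2, 24), (3, 17), (3, 20), (3, 27), (3, 30)]
Unfold 3 (reflect across h@4): 24 holes -> [(0, 17), (0, 20), (0, 27), (0, 30), (1, 23), (1, 24), (2, 23), (2, 24), (3, 17), (3, 20), (3, 27), (3, 30), (4, 17), (4, 20), (4, 27), (4, 30), (5, 23), (5, 24), (6, 23), (6, 24), (7, 17), (7, 20), (7, 27), (7, 30)]
Unfold 4 (reflect across h@8): 48 holes -> [(0, 17), (0, 20), (0, 27), (0, 30), (1, 23), (1, 24), (2, 23), (2, 24), (3, 17), (3, 20), (3, 27), (3, 30), (4, 17), (4, 20), (4, 27), (4, 30), (5, 23), (5, 24), (6, 23), (6, 24), (7, 17), (7, 20), (7, 27), (7, 30), (8, 17), (8, 20), (8, 27), (8, 30), (9, 23), (9, 24), (10, 23), (10, 24), (11, 17), (11, 20), (11, 27), (11, 30), (12, 17), (12, 20), (12, 27), (12, 30), (13, 23), (13, 24), (14, 23), (14, 24), (15, 17), (15, 20), (15, 27), (15, 30)]
Unfold 5 (reflect across v@16): 96 holes -> [(0, 1), (0, 4), (0, 11), (0, 14), (0, 17), (0, 20), (0, 27), (0, 30), (1, 7), (1, 8), (1, 23), (1, 24), (2, 7), (2, 8), (2, 23), (2, 24), (3, 1), (3, 4), (3, 11), (3, 14), (3, 17), (3, 20), (3, 27), (3, 30), (4, 1), (4, 4), (4, 11), (4, 14), (4, 17), (4, 20), (4, 27), (4, 30), (5, 7), (5, 8), (5, 23), (5, 24), (6, 7), (6, 8), (6, 23), (6, 24), (7, 1), (7, 4), (7, 11), (7, 14), (7, 17), (7, 20), (7, 27), (7, 30), (8, 1), (8, 4), (8, 11), (8, 14), (8, 17), (8, 20), (8, 27), (8, 30), (9, 7), (9, 8), (9, 23), (9, 24), (10, 7), (10, 8), (10, 23), (10, 24), (11, 1), (11, 4), (11, 11), (11, 14), (11, 17), (11, 20), (11, 27), (11, 30), (12, 1), (12, 4), (12, 11), (12, 14), (12, 17), (12, 20), (12, 27), (12, 30), (13, 7), (13, 8), (13, 23), (13, 24), (14, 7), (14, 8), (14, 23), (14, 24), (15, 1), (15, 4), (15, 11), (15, 14), (15, 17), (15, 20), (15, 27), (15, 30)]
Holes: [(0, 1), (0, 4), (0, 11), (0, 14), (0, 17), (0, 20), (0, 27), (0, 30), (1, 7), (1, 8), (1, 23), (1, 24), (2, 7), (2, 8), (2, 23), (2, 24), (3, 1), (3, 4), (3, 11), (3, 14), (3, 17), (3, 20), (3, 27), (3, 30), (4, 1), (4, 4), (4, 11), (4, 14), (4, 17), (4, 20), (4, 27), (4, 30), (5, 7), (5, 8), (5, 23), (5, 24), (6, 7), (6, 8), (6, 23), (6, 24), (7, 1), (7, 4), (7, 11), (7, 14), (7, 17), (7, 20), (7, 27), (7, 30), (8, 1), (8, 4), (8, 11), (8, 14), (8, 17), (8, 20), (8, 27), (8, 30), (9, 7), (9, 8), (9, 23), (9, 24), (10, 7), (10, 8), (10, 23), (10, 24), (11, 1), (11, 4), (11, 11), (11, 14), (11, 17), (11, 20), (11, 27), (11, 30), (12, 1), (12, 4), (12, 11), (12, 14), (12, 17), (12, 20), (12, 27), (12, 30), (13, 7), (13, 8), (13, 23), (13, 24), (14, 7), (14, 8), (14, 23), (14, 24), (15, 1), (15, 4), (15, 11), (15, 14), (15, 17), (15, 20), (15, 27), (15, 30)]

Answer: no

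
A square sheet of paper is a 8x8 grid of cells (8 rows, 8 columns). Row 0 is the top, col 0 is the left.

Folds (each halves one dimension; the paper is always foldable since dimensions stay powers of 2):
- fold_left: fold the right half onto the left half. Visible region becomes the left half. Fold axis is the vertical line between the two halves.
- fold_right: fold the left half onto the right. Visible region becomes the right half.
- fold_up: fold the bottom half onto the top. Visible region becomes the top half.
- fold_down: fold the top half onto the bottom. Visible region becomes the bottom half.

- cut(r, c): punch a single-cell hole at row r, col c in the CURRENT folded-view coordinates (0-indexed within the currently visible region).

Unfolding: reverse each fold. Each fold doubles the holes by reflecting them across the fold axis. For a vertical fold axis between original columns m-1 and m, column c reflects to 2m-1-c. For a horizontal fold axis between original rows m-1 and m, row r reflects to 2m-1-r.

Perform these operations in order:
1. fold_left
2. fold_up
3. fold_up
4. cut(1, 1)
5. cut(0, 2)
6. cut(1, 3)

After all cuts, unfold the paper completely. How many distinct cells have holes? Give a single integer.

Answer: 24

Derivation:
Op 1 fold_left: fold axis v@4; visible region now rows[0,8) x cols[0,4) = 8x4
Op 2 fold_up: fold axis h@4; visible region now rows[0,4) x cols[0,4) = 4x4
Op 3 fold_up: fold axis h@2; visible region now rows[0,2) x cols[0,4) = 2x4
Op 4 cut(1, 1): punch at orig (1,1); cuts so far [(1, 1)]; region rows[0,2) x cols[0,4) = 2x4
Op 5 cut(0, 2): punch at orig (0,2); cuts so far [(0, 2), (1, 1)]; region rows[0,2) x cols[0,4) = 2x4
Op 6 cut(1, 3): punch at orig (1,3); cuts so far [(0, 2), (1, 1), (1, 3)]; region rows[0,2) x cols[0,4) = 2x4
Unfold 1 (reflect across h@2): 6 holes -> [(0, 2), (1, 1), (1, 3), (2, 1), (2, 3), (3, 2)]
Unfold 2 (reflect across h@4): 12 holes -> [(0, 2), (1, 1), (1, 3), (2, 1), (2, 3), (3, 2), (4, 2), (5, 1), (5, 3), (6, 1), (6, 3), (7, 2)]
Unfold 3 (reflect across v@4): 24 holes -> [(0, 2), (0, 5), (1, 1), (1, 3), (1, 4), (1, 6), (2, 1), (2, 3), (2, 4), (2, 6), (3, 2), (3, 5), (4, 2), (4, 5), (5, 1), (5, 3), (5, 4), (5, 6), (6, 1), (6, 3), (6, 4), (6, 6), (7, 2), (7, 5)]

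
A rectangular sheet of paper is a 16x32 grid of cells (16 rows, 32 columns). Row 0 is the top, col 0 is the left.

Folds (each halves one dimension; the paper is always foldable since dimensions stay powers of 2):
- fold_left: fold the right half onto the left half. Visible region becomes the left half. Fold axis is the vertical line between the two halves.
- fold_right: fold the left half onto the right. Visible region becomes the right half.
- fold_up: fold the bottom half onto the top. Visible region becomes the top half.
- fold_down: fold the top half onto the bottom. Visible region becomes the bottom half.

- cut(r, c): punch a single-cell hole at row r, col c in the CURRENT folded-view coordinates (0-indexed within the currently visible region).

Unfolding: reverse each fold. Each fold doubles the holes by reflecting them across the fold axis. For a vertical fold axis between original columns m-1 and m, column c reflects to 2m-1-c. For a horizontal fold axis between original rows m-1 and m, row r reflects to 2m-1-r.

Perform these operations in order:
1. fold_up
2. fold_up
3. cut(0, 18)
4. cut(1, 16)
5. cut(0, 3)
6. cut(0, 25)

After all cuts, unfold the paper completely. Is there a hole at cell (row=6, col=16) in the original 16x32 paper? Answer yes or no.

Op 1 fold_up: fold axis h@8; visible region now rows[0,8) x cols[0,32) = 8x32
Op 2 fold_up: fold axis h@4; visible region now rows[0,4) x cols[0,32) = 4x32
Op 3 cut(0, 18): punch at orig (0,18); cuts so far [(0, 18)]; region rows[0,4) x cols[0,32) = 4x32
Op 4 cut(1, 16): punch at orig (1,16); cuts so far [(0, 18), (1, 16)]; region rows[0,4) x cols[0,32) = 4x32
Op 5 cut(0, 3): punch at orig (0,3); cuts so far [(0, 3), (0, 18), (1, 16)]; region rows[0,4) x cols[0,32) = 4x32
Op 6 cut(0, 25): punch at orig (0,25); cuts so far [(0, 3), (0, 18), (0, 25), (1, 16)]; region rows[0,4) x cols[0,32) = 4x32
Unfold 1 (reflect across h@4): 8 holes -> [(0, 3), (0, 18), (0, 25), (1, 16), (6, 16), (7, 3), (7, 18), (7, 25)]
Unfold 2 (reflect across h@8): 16 holes -> [(0, 3), (0, 18), (0, 25), (1, 16), (6, 16), (7, 3), (7, 18), (7, 25), (8, 3), (8, 18), (8, 25), (9, 16), (14, 16), (15, 3), (15, 18), (15, 25)]
Holes: [(0, 3), (0, 18), (0, 25), (1, 16), (6, 16), (7, 3), (7, 18), (7, 25), (8, 3), (8, 18), (8, 25), (9, 16), (14, 16), (15, 3), (15, 18), (15, 25)]

Answer: yes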